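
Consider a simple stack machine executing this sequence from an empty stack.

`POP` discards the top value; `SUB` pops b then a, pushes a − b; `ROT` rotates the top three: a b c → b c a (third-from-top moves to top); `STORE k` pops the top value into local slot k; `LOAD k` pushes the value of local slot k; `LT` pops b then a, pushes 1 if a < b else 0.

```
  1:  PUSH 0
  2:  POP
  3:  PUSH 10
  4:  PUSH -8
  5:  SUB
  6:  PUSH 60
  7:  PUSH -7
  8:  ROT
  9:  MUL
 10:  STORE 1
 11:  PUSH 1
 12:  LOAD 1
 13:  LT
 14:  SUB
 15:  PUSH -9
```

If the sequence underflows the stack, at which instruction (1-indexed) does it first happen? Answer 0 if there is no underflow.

0

PUSH 0   [0]
POP      []
PUSH 10  [10]
PUSH -8  [10, -8]
SUB      [18]
PUSH 60  [18, 60]
PUSH -7  [18, 60, -7]
ROT      [60, -7, 18]
MUL      [60, -126]
STORE 1  [60]
PUSH 1   [60, 1]
LOAD 1   [60, 1, -126]
LT       [60, 0]
SUB      [60]
PUSH -9  [60, -9]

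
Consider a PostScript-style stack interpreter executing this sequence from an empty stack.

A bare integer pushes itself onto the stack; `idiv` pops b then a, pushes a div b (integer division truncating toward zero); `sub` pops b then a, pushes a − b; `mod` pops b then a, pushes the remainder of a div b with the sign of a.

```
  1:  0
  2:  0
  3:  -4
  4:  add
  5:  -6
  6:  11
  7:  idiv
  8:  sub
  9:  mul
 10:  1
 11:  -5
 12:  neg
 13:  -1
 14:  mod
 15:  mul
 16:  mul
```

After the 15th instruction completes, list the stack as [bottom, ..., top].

0     [0]
0     [0, 0]
-4    [0, 0, -4]
add   [0, -4]
-6    [0, -4, -6]
11    [0, -4, -6, 11]
idiv  [0, -4, 0]
sub   [0, -4]
mul   [0]
1     [0, 1]
-5    [0, 1, -5]
neg   [0, 1, 5]
-1    [0, 1, 5, -1]
mod   [0, 1, 0]
mul   [0, 0]

[0, 0]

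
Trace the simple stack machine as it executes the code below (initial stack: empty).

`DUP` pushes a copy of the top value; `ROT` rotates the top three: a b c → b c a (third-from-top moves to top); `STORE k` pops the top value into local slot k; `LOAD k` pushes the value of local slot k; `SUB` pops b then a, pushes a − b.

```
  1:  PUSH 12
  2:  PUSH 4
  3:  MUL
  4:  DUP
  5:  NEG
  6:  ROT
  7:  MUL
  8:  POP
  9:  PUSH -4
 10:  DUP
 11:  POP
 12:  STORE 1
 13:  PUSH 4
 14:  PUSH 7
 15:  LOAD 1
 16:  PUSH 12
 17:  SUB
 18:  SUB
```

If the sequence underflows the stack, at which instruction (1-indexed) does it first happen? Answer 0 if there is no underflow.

PUSH 12 -> 12
PUSH 4  -> 12 4
MUL     -> 48
DUP     -> 48 48
NEG     -> 48 -48
ROT  — needs 3 operands, stack has 2 → underflow

6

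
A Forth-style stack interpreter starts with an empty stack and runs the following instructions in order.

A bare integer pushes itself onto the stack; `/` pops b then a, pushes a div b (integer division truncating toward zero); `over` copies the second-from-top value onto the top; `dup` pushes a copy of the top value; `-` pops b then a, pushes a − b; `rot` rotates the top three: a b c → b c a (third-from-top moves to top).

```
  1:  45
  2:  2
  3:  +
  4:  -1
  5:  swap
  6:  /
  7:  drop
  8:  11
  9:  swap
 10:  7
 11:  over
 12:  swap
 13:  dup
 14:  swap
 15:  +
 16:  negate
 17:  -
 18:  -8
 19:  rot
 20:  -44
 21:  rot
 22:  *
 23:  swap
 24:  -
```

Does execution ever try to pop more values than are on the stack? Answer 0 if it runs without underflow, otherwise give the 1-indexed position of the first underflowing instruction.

9

45   : [45]
2    : [45, 2]
+    : [47]
-1   : [47, -1]
swap : [-1, 47]
/    : [0]
drop : []
11   : [11]
swap  — needs 2 operands, stack has 1 → underflow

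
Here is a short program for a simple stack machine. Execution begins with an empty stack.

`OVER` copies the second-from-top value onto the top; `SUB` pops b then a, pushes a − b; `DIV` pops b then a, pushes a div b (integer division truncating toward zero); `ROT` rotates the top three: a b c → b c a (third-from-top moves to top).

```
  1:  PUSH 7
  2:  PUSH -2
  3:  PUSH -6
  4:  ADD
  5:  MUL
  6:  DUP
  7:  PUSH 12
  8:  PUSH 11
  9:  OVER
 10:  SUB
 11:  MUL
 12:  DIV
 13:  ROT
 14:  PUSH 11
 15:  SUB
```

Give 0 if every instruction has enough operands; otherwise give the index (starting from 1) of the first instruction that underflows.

PUSH 7  : 7
PUSH -2 : 7 -2
PUSH -6 : 7 -2 -6
ADD     : 7 -8
MUL     : -56
DUP     : -56 -56
PUSH 12 : -56 -56 12
PUSH 11 : -56 -56 12 11
OVER    : -56 -56 12 11 12
SUB     : -56 -56 12 -1
MUL     : -56 -56 -12
DIV     : -56 4
ROT  — needs 3 operands, stack has 2 → underflow

13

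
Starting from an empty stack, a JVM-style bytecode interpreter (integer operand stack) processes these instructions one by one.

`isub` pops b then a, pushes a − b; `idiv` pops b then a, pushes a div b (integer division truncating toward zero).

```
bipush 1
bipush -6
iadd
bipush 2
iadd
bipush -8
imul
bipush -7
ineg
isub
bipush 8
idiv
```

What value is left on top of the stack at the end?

2

bipush 1  : 1
bipush -6 : 1 -6
iadd      : -5
bipush 2  : -5 2
iadd      : -3
bipush -8 : -3 -8
imul      : 24
bipush -7 : 24 -7
ineg      : 24 7
isub      : 17
bipush 8  : 17 8
idiv      : 2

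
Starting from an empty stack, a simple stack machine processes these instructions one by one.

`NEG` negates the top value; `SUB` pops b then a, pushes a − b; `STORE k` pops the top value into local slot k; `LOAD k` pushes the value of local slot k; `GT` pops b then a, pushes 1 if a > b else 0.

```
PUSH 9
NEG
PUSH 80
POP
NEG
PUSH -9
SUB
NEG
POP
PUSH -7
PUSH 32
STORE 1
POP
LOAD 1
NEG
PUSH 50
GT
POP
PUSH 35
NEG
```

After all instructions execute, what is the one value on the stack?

PUSH 9  : [9]
NEG     : [-9]
PUSH 80 : [-9, 80]
POP     : [-9]
NEG     : [9]
PUSH -9 : [9, -9]
SUB     : [18]
NEG     : [-18]
POP     : []
PUSH -7 : [-7]
PUSH 32 : [-7, 32]
STORE 1 : [-7]
POP     : []
LOAD 1  : [32]
NEG     : [-32]
PUSH 50 : [-32, 50]
GT      : [0]
POP     : []
PUSH 35 : [35]
NEG     : [-35]

-35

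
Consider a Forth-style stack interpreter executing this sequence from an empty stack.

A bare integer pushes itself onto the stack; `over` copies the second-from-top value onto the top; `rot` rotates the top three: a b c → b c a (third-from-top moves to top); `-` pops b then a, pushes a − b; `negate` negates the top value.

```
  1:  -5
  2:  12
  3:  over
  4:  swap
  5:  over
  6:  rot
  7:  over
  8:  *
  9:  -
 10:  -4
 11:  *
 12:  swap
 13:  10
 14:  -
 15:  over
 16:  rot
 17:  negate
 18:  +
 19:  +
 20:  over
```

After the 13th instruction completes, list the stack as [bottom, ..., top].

[-5, 120, 12, 10]

-5   → [-5]
12   → [-5, 12]
over → [-5, 12, -5]
swap → [-5, -5, 12]
over → [-5, -5, 12, -5]
rot  → [-5, 12, -5, -5]
over → [-5, 12, -5, -5, -5]
*    → [-5, 12, -5, 25]
-    → [-5, 12, -30]
-4   → [-5, 12, -30, -4]
*    → [-5, 12, 120]
swap → [-5, 120, 12]
10   → [-5, 120, 12, 10]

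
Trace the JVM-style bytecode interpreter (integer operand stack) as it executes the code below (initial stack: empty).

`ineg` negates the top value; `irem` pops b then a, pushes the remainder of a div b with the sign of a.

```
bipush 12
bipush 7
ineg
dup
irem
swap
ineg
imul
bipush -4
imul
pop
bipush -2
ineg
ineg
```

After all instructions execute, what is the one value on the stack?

bipush 12  [12]
bipush 7   [12, 7]
ineg       [12, -7]
dup        [12, -7, -7]
irem       [12, 0]
swap       [0, 12]
ineg       [0, -12]
imul       [0]
bipush -4  [0, -4]
imul       [0]
pop        []
bipush -2  [-2]
ineg       [2]
ineg       [-2]

-2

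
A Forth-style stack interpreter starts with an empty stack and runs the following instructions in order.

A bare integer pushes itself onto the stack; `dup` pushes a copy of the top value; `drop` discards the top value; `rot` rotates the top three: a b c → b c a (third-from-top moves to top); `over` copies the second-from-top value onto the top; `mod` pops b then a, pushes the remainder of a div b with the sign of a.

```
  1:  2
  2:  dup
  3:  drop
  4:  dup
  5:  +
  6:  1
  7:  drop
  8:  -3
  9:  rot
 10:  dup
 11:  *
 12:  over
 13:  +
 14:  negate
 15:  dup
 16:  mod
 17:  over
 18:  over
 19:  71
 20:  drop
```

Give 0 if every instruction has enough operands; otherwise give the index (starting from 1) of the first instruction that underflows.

2    : 2
dup  : 2 2
drop : 2
dup  : 2 2
+    : 4
1    : 4 1
drop : 4
-3   : 4 -3
rot  — needs 3 operands, stack has 2 → underflow

9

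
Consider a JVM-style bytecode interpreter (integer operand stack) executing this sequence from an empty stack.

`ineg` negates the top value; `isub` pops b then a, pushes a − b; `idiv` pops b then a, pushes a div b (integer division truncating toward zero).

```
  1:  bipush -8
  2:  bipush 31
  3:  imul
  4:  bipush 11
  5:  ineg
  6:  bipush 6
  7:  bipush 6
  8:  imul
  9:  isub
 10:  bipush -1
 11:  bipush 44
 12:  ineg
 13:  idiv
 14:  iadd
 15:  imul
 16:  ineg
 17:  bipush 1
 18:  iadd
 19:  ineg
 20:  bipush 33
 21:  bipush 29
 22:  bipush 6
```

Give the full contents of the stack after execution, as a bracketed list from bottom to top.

bipush -8 → [-8]
bipush 31 → [-8, 31]
imul      → [-248]
bipush 11 → [-248, 11]
ineg      → [-248, -11]
bipush 6  → [-248, -11, 6]
bipush 6  → [-248, -11, 6, 6]
imul      → [-248, -11, 36]
isub      → [-248, -47]
bipush -1 → [-248, -47, -1]
bipush 44 → [-248, -47, -1, 44]
ineg      → [-248, -47, -1, -44]
idiv      → [-248, -47, 0]
iadd      → [-248, -47]
imul      → [11656]
ineg      → [-11656]
bipush 1  → [-11656, 1]
iadd      → [-11655]
ineg      → [11655]
bipush 33 → [11655, 33]
bipush 29 → [11655, 33, 29]
bipush 6  → [11655, 33, 29, 6]

[11655, 33, 29, 6]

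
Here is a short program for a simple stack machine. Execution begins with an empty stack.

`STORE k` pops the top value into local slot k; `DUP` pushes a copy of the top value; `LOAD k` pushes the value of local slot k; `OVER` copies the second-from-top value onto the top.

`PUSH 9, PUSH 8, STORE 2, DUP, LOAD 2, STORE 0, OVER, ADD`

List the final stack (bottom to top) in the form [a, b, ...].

PUSH 9  : 9
PUSH 8  : 9 8
STORE 2 : 9
DUP     : 9 9
LOAD 2  : 9 9 8
STORE 0 : 9 9
OVER    : 9 9 9
ADD     : 9 18

[9, 18]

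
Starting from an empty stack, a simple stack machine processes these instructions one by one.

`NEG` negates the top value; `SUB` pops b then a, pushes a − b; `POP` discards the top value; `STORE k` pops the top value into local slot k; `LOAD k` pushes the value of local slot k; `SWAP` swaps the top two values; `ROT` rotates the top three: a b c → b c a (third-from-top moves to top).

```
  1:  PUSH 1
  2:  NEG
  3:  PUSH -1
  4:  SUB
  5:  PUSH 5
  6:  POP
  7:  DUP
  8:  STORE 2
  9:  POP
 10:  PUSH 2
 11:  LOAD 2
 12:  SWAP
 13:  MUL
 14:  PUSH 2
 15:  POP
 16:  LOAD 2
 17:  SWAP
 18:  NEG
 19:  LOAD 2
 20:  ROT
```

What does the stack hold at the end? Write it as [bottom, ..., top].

[0, 0, 0]

PUSH 1  -> 1
NEG     -> -1
PUSH -1 -> -1 -1
SUB     -> 0
PUSH 5  -> 0 5
POP     -> 0
DUP     -> 0 0
STORE 2 -> 0
POP     -> (empty)
PUSH 2  -> 2
LOAD 2  -> 2 0
SWAP    -> 0 2
MUL     -> 0
PUSH 2  -> 0 2
POP     -> 0
LOAD 2  -> 0 0
SWAP    -> 0 0
NEG     -> 0 0
LOAD 2  -> 0 0 0
ROT     -> 0 0 0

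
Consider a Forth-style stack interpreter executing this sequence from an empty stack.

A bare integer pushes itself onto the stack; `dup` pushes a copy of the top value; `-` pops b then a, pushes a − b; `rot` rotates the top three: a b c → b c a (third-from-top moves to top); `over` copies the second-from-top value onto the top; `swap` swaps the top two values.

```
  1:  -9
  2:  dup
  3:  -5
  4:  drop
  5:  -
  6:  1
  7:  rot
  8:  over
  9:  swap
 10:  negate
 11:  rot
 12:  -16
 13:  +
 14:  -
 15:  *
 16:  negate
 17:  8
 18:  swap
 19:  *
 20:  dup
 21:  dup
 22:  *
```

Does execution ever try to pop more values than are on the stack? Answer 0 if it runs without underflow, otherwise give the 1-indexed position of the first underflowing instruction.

7

-9   : [-9]
dup  : [-9, -9]
-5   : [-9, -9, -5]
drop : [-9, -9]
-    : [0]
1    : [0, 1]
rot  — needs 3 operands, stack has 2 → underflow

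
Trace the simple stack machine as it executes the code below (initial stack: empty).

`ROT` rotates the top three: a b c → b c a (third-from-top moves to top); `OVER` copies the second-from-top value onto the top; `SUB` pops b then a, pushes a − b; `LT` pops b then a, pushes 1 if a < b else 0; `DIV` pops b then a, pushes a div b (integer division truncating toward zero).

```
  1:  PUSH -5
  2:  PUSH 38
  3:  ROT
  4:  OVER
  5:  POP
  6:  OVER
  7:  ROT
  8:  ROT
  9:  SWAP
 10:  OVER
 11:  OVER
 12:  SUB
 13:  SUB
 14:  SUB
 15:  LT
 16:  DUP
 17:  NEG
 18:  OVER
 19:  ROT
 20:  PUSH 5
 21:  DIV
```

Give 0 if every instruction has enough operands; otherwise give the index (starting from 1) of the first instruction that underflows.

PUSH -5 → [-5]
PUSH 38 → [-5, 38]
ROT  — needs 3 operands, stack has 2 → underflow

3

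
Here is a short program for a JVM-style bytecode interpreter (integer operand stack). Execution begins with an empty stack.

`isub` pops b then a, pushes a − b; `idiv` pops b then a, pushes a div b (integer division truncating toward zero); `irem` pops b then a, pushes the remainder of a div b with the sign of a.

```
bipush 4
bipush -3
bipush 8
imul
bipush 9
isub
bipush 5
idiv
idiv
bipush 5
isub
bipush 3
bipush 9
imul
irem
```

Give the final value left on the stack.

-5

bipush 4  → [4]
bipush -3 → [4, -3]
bipush 8  → [4, -3, 8]
imul      → [4, -24]
bipush 9  → [4, -24, 9]
isub      → [4, -33]
bipush 5  → [4, -33, 5]
idiv      → [4, -6]
idiv      → [0]
bipush 5  → [0, 5]
isub      → [-5]
bipush 3  → [-5, 3]
bipush 9  → [-5, 3, 9]
imul      → [-5, 27]
irem      → [-5]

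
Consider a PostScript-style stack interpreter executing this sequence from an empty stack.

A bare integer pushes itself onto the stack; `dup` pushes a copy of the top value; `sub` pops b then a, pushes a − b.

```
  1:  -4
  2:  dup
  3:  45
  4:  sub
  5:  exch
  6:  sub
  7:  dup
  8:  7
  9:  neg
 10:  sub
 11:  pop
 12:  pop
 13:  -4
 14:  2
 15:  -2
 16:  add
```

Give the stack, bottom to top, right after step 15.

[-4, 2, -2]

-4   -> -4
dup  -> -4 -4
45   -> -4 -4 45
sub  -> -4 -49
exch -> -49 -4
sub  -> -45
dup  -> -45 -45
7    -> -45 -45 7
neg  -> -45 -45 -7
sub  -> -45 -38
pop  -> -45
pop  -> (empty)
-4   -> -4
2    -> -4 2
-2   -> -4 2 -2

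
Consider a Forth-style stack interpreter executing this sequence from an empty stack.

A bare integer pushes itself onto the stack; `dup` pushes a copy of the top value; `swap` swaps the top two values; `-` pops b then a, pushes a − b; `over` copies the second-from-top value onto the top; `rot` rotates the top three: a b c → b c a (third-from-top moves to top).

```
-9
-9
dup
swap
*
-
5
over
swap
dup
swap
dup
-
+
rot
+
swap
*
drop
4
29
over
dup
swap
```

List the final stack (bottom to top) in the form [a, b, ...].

-9   → [-9]
-9   → [-9, -9]
dup  → [-9, -9, -9]
swap → [-9, -9, -9]
*    → [-9, 81]
-    → [-90]
5    → [-90, 5]
over → [-90, 5, -90]
swap → [-90, -90, 5]
dup  → [-90, -90, 5, 5]
swap → [-90, -90, 5, 5]
dup  → [-90, -90, 5, 5, 5]
-    → [-90, -90, 5, 0]
+    → [-90, -90, 5]
rot  → [-90, 5, -90]
+    → [-90, -85]
swap → [-85, -90]
*    → [7650]
drop → []
4    → [4]
29   → [4, 29]
over → [4, 29, 4]
dup  → [4, 29, 4, 4]
swap → [4, 29, 4, 4]

[4, 29, 4, 4]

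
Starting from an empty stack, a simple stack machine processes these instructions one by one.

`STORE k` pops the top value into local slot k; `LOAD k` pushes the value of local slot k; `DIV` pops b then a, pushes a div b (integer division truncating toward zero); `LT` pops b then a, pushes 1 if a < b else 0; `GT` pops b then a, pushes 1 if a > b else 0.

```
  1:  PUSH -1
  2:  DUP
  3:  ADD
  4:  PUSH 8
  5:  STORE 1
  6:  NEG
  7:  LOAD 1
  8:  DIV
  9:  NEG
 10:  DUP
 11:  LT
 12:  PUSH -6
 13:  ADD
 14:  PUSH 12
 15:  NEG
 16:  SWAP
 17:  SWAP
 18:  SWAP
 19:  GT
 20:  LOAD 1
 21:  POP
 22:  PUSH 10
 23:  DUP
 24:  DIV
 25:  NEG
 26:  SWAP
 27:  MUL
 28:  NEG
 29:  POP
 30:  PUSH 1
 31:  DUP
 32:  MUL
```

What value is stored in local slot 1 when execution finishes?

PUSH -1  [-1]
DUP      [-1, -1]
ADD      [-2]
PUSH 8   [-2, 8]
STORE 1  [-2]
NEG      [2]
LOAD 1   [2, 8]
DIV      [0]
NEG      [0]
DUP      [0, 0]
LT       [0]
PUSH -6  [0, -6]
ADD      [-6]
PUSH 12  [-6, 12]
NEG      [-6, -12]
SWAP     [-12, -6]
SWAP     [-6, -12]
SWAP     [-12, -6]
GT       [0]
LOAD 1   [0, 8]
POP      [0]
PUSH 10  [0, 10]
DUP      [0, 10, 10]
DIV      [0, 1]
NEG      [0, -1]
SWAP     [-1, 0]
MUL      [0]
NEG      [0]
POP      []
PUSH 1   [1]
DUP      [1, 1]
MUL      [1]

8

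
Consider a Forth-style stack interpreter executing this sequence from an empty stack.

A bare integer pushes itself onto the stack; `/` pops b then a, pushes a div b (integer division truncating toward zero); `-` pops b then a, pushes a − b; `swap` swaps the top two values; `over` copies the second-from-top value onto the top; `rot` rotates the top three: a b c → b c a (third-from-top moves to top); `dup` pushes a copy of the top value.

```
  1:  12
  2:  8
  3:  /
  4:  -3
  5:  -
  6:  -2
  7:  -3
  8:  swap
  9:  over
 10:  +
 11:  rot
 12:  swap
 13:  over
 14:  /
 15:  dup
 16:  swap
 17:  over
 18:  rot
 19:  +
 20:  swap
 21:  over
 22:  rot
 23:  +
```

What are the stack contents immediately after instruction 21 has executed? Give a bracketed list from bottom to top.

[-3, 4, -2, -1, -2]

12   → 12
8    → 12 8
/    → 1
-3   → 1 -3
-    → 4
-2   → 4 -2
-3   → 4 -2 -3
swap → 4 -3 -2
over → 4 -3 -2 -3
+    → 4 -3 -5
rot  → -3 -5 4
swap → -3 4 -5
over → -3 4 -5 4
/    → -3 4 -1
dup  → -3 4 -1 -1
swap → -3 4 -1 -1
over → -3 4 -1 -1 -1
rot  → -3 4 -1 -1 -1
+    → -3 4 -1 -2
swap → -3 4 -2 -1
over → -3 4 -2 -1 -2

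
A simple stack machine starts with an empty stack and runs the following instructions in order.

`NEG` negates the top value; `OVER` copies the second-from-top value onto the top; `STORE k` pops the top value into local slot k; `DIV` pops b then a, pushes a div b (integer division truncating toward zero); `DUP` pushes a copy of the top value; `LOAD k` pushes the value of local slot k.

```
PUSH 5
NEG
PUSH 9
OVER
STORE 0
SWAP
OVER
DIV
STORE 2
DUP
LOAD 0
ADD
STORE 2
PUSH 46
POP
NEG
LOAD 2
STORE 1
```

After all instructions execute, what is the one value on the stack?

-9

PUSH 5   [5]
NEG      [-5]
PUSH 9   [-5, 9]
OVER     [-5, 9, -5]
STORE 0  [-5, 9]
SWAP     [9, -5]
OVER     [9, -5, 9]
DIV      [9, 0]
STORE 2  [9]
DUP      [9, 9]
LOAD 0   [9, 9, -5]
ADD      [9, 4]
STORE 2  [9]
PUSH 46  [9, 46]
POP      [9]
NEG      [-9]
LOAD 2   [-9, 4]
STORE 1  [-9]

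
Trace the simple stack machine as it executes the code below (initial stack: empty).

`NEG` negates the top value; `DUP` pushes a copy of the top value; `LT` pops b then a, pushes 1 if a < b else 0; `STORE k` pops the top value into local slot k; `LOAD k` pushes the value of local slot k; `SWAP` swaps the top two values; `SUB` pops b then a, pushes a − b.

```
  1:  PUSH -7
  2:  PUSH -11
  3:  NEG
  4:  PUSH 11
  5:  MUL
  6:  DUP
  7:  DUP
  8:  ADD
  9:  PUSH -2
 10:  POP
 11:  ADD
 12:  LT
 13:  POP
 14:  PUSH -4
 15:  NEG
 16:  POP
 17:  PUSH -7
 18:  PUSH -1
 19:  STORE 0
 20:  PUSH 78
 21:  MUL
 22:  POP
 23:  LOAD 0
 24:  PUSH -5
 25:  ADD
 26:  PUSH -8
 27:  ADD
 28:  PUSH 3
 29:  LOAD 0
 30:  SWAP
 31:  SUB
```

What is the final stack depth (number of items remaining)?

2

PUSH -7  -> [-7]
PUSH -11 -> [-7, -11]
NEG      -> [-7, 11]
PUSH 11  -> [-7, 11, 11]
MUL      -> [-7, 121]
DUP      -> [-7, 121, 121]
DUP      -> [-7, 121, 121, 121]
ADD      -> [-7, 121, 242]
PUSH -2  -> [-7, 121, 242, -2]
POP      -> [-7, 121, 242]
ADD      -> [-7, 363]
LT       -> [1]
POP      -> []
PUSH -4  -> [-4]
NEG      -> [4]
POP      -> []
PUSH -7  -> [-7]
PUSH -1  -> [-7, -1]
STORE 0  -> [-7]
PUSH 78  -> [-7, 78]
MUL      -> [-546]
POP      -> []
LOAD 0   -> [-1]
PUSH -5  -> [-1, -5]
ADD      -> [-6]
PUSH -8  -> [-6, -8]
ADD      -> [-14]
PUSH 3   -> [-14, 3]
LOAD 0   -> [-14, 3, -1]
SWAP     -> [-14, -1, 3]
SUB      -> [-14, -4]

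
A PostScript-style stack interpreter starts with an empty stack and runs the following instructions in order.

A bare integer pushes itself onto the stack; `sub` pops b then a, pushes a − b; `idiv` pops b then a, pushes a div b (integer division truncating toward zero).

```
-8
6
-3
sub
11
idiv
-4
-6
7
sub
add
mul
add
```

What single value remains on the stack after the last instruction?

-8

-8    -8
6     -8 6
-3    -8 6 -3
sub   -8 9
11    -8 9 11
idiv  -8 0
-4    -8 0 -4
-6    -8 0 -4 -6
7     -8 0 -4 -6 7
sub   -8 0 -4 -13
add   -8 0 -17
mul   -8 0
add   -8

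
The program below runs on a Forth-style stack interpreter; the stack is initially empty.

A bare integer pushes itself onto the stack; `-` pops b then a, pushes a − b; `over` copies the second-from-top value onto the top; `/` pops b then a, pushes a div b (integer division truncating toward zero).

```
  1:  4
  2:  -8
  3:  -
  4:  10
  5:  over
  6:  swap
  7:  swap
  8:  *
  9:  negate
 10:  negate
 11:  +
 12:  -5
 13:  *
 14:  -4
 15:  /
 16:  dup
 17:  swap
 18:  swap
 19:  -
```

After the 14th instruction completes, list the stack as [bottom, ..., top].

[-660, -4]

4      → [4]
-8     → [4, -8]
-      → [12]
10     → [12, 10]
over   → [12, 10, 12]
swap   → [12, 12, 10]
swap   → [12, 10, 12]
*      → [12, 120]
negate → [12, -120]
negate → [12, 120]
+      → [132]
-5     → [132, -5]
*      → [-660]
-4     → [-660, -4]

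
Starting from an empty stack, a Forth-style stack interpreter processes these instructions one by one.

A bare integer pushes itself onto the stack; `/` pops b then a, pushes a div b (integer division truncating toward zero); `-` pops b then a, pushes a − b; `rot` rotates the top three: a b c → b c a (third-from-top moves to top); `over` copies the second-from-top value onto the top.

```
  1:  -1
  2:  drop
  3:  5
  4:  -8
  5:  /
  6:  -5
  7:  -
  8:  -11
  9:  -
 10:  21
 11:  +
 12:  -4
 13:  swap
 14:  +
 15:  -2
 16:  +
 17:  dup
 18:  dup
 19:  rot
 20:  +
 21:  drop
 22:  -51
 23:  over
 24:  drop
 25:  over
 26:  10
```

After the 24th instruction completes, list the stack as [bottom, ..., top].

-1   : -1
drop : (empty)
5    : 5
-8   : 5 -8
/    : 0
-5   : 0 -5
-    : 5
-11  : 5 -11
-    : 16
21   : 16 21
+    : 37
-4   : 37 -4
swap : -4 37
+    : 33
-2   : 33 -2
+    : 31
dup  : 31 31
dup  : 31 31 31
rot  : 31 31 31
+    : 31 62
drop : 31
-51  : 31 -51
over : 31 -51 31
drop : 31 -51

[31, -51]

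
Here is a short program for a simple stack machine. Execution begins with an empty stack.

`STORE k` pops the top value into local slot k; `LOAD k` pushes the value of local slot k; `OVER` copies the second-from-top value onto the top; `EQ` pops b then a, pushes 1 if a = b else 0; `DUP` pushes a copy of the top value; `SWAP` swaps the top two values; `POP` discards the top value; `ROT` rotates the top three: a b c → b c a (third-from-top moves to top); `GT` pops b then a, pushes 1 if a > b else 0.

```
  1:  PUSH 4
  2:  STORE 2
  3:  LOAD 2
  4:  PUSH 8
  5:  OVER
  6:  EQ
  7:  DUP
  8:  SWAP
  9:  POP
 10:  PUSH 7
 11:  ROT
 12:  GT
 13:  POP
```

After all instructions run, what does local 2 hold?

4

PUSH 4  → 4
STORE 2 → (empty)
LOAD 2  → 4
PUSH 8  → 4 8
OVER    → 4 8 4
EQ      → 4 0
DUP     → 4 0 0
SWAP    → 4 0 0
POP     → 4 0
PUSH 7  → 4 0 7
ROT     → 0 7 4
GT      → 0 1
POP     → 0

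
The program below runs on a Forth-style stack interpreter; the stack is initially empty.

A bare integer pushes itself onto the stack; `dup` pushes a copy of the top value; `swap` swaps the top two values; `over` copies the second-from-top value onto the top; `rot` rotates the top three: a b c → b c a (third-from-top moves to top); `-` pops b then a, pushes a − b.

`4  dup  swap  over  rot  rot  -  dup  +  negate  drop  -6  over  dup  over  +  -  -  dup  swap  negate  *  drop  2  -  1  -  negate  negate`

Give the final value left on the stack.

4      → 4
dup    → 4 4
swap   → 4 4
over   → 4 4 4
rot    → 4 4 4
rot    → 4 4 4
-      → 4 0
dup    → 4 0 0
+      → 4 0
negate → 4 0
drop   → 4
-6     → 4 -6
over   → 4 -6 4
dup    → 4 -6 4 4
over   → 4 -6 4 4 4
+      → 4 -6 4 8
-      → 4 -6 -4
-      → 4 -2
dup    → 4 -2 -2
swap   → 4 -2 -2
negate → 4 -2 2
*      → 4 -4
drop   → 4
2      → 4 2
-      → 2
1      → 2 1
-      → 1
negate → -1
negate → 1

1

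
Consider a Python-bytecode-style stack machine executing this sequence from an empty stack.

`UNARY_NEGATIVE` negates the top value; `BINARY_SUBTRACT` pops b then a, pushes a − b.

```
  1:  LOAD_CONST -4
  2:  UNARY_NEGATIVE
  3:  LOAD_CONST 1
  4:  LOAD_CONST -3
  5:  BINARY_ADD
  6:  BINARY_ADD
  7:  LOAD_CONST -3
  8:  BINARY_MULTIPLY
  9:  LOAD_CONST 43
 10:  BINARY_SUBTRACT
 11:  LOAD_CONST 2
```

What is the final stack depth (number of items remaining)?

LOAD_CONST -4   → -4
UNARY_NEGATIVE  → 4
LOAD_CONST 1    → 4 1
LOAD_CONST -3   → 4 1 -3
BINARY_ADD      → 4 -2
BINARY_ADD      → 2
LOAD_CONST -3   → 2 -3
BINARY_MULTIPLY → -6
LOAD_CONST 43   → -6 43
BINARY_SUBTRACT → -49
LOAD_CONST 2    → -49 2

2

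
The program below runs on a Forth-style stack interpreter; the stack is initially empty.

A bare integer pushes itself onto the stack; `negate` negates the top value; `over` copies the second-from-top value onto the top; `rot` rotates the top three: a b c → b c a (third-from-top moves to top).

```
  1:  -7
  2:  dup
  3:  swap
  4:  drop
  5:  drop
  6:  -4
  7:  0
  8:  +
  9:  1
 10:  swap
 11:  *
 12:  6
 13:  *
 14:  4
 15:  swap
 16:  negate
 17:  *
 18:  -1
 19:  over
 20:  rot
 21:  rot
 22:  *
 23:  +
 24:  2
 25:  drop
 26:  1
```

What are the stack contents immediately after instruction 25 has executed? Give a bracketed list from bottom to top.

-7     : -7
dup    : -7 -7
swap   : -7 -7
drop   : -7
drop   : (empty)
-4     : -4
0      : -4 0
+      : -4
1      : -4 1
swap   : 1 -4
*      : -4
6      : -4 6
*      : -24
4      : -24 4
swap   : 4 -24
negate : 4 24
*      : 96
-1     : 96 -1
over   : 96 -1 96
rot    : -1 96 96
rot    : 96 96 -1
*      : 96 -96
+      : 0
2      : 0 2
drop   : 0

[0]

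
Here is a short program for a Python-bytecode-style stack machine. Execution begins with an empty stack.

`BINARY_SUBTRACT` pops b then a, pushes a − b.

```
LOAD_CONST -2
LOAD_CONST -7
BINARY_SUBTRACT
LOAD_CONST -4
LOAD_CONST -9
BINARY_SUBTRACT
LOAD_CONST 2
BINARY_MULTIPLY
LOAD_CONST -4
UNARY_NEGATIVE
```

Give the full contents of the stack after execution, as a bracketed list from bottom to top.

[5, 10, 4]

LOAD_CONST -2   -> -2
LOAD_CONST -7   -> -2 -7
BINARY_SUBTRACT -> 5
LOAD_CONST -4   -> 5 -4
LOAD_CONST -9   -> 5 -4 -9
BINARY_SUBTRACT -> 5 5
LOAD_CONST 2    -> 5 5 2
BINARY_MULTIPLY -> 5 10
LOAD_CONST -4   -> 5 10 -4
UNARY_NEGATIVE  -> 5 10 4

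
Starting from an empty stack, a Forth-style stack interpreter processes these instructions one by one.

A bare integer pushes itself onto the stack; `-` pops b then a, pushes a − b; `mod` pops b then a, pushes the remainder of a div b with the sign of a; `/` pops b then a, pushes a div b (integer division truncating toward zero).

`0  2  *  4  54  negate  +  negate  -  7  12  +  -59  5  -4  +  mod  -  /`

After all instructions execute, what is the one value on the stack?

0      -> 0
2      -> 0 2
*      -> 0
4      -> 0 4
54     -> 0 4 54
negate -> 0 4 -54
+      -> 0 -50
negate -> 0 50
-      -> -50
7      -> -50 7
12     -> -50 7 12
+      -> -50 19
-59    -> -50 19 -59
5      -> -50 19 -59 5
-4     -> -50 19 -59 5 -4
+      -> -50 19 -59 1
mod    -> -50 19 0
-      -> -50 19
/      -> -2

-2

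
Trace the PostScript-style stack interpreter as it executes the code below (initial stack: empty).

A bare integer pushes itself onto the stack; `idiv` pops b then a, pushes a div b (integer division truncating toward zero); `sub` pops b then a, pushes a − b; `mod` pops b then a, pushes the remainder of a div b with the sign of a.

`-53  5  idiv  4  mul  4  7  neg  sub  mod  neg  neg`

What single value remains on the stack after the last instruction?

-53  -> [-53]
5    -> [-53, 5]
idiv -> [-10]
4    -> [-10, 4]
mul  -> [-40]
4    -> [-40, 4]
7    -> [-40, 4, 7]
neg  -> [-40, 4, -7]
sub  -> [-40, 11]
mod  -> [-7]
neg  -> [7]
neg  -> [-7]

-7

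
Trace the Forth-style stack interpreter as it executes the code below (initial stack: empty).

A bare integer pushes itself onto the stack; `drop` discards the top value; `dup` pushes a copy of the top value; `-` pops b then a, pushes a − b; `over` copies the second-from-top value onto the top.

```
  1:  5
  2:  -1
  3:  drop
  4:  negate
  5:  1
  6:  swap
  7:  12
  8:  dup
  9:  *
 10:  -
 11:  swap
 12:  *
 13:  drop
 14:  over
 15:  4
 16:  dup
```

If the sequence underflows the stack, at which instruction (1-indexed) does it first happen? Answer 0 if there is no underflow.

5      -> 5
-1     -> 5 -1
drop   -> 5
negate -> -5
1      -> -5 1
swap   -> 1 -5
12     -> 1 -5 12
dup    -> 1 -5 12 12
*      -> 1 -5 144
-      -> 1 -149
swap   -> -149 1
*      -> -149
drop   -> (empty)
over  — needs 2 operands, stack has 0 → underflow

14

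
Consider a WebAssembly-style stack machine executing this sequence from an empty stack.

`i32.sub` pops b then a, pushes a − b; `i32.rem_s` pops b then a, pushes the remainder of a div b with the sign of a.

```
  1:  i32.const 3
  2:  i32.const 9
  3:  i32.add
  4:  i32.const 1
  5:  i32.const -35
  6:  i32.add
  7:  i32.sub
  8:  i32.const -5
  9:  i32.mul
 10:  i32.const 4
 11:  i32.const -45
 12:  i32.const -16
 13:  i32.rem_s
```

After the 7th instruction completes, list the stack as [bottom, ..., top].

[46]

i32.const 3   : 3
i32.const 9   : 3 9
i32.add       : 12
i32.const 1   : 12 1
i32.const -35 : 12 1 -35
i32.add       : 12 -34
i32.sub       : 46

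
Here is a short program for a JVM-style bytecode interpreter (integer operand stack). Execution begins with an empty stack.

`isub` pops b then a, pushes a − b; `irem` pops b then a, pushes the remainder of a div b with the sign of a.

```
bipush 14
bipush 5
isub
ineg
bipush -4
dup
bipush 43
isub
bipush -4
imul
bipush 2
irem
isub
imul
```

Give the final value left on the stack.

36

bipush 14  14
bipush 5   14 5
isub       9
ineg       -9
bipush -4  -9 -4
dup        -9 -4 -4
bipush 43  -9 -4 -4 43
isub       -9 -4 -47
bipush -4  -9 -4 -47 -4
imul       -9 -4 188
bipush 2   -9 -4 188 2
irem       -9 -4 0
isub       -9 -4
imul       36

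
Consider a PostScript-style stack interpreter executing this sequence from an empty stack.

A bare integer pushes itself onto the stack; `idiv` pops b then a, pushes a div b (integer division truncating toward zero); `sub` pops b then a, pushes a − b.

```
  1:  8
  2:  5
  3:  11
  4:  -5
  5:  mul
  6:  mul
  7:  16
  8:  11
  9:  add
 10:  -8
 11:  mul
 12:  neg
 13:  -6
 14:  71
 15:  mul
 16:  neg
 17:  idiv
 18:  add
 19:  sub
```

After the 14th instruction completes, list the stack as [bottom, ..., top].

[8, -275, 216, -6, 71]

8    [8]
5    [8, 5]
11   [8, 5, 11]
-5   [8, 5, 11, -5]
mul  [8, 5, -55]
mul  [8, -275]
16   [8, -275, 16]
11   [8, -275, 16, 11]
add  [8, -275, 27]
-8   [8, -275, 27, -8]
mul  [8, -275, -216]
neg  [8, -275, 216]
-6   [8, -275, 216, -6]
71   [8, -275, 216, -6, 71]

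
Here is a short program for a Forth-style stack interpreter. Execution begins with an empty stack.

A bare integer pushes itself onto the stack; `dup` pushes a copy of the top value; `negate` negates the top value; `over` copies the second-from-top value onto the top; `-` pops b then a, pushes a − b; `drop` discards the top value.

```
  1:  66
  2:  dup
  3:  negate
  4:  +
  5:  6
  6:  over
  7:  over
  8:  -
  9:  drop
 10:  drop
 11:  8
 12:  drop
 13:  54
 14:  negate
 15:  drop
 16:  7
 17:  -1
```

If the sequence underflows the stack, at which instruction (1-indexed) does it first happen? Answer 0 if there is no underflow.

66     → [66]
dup    → [66, 66]
negate → [66, -66]
+      → [0]
6      → [0, 6]
over   → [0, 6, 0]
over   → [0, 6, 0, 6]
-      → [0, 6, -6]
drop   → [0, 6]
drop   → [0]
8      → [0, 8]
drop   → [0]
54     → [0, 54]
negate → [0, -54]
drop   → [0]
7      → [0, 7]
-1     → [0, 7, -1]

0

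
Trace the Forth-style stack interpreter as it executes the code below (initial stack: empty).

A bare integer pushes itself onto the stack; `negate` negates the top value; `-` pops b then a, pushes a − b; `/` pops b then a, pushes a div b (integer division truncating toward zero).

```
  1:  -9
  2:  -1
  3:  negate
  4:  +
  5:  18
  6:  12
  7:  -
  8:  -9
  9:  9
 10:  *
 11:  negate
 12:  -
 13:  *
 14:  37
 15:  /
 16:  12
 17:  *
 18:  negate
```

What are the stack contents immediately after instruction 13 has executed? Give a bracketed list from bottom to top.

-9      -9
-1      -9 -1
negate  -9 1
+       -8
18      -8 18
12      -8 18 12
-       -8 6
-9      -8 6 -9
9       -8 6 -9 9
*       -8 6 -81
negate  -8 6 81
-       -8 -75
*       600

[600]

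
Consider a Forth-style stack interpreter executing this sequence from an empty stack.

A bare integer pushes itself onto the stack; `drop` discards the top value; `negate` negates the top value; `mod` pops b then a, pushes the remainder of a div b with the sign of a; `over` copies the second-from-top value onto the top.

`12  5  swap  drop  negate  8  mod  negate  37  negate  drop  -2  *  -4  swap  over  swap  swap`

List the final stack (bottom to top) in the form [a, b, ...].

12     : [12]
5      : [12, 5]
swap   : [5, 12]
drop   : [5]
negate : [-5]
8      : [-5, 8]
mod    : [-5]
negate : [5]
37     : [5, 37]
negate : [5, -37]
drop   : [5]
-2     : [5, -2]
*      : [-10]
-4     : [-10, -4]
swap   : [-4, -10]
over   : [-4, -10, -4]
swap   : [-4, -4, -10]
swap   : [-4, -10, -4]

[-4, -10, -4]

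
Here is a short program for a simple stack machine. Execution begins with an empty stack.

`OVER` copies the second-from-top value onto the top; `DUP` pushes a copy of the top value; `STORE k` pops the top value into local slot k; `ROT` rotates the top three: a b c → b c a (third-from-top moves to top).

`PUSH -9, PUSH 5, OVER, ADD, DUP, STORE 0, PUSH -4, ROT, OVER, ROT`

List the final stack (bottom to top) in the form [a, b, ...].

[-4, -9, -4, -4]

PUSH -9  [-9]
PUSH 5   [-9, 5]
OVER     [-9, 5, -9]
ADD      [-9, -4]
DUP      [-9, -4, -4]
STORE 0  [-9, -4]
PUSH -4  [-9, -4, -4]
ROT      [-4, -4, -9]
OVER     [-4, -4, -9, -4]
ROT      [-4, -9, -4, -4]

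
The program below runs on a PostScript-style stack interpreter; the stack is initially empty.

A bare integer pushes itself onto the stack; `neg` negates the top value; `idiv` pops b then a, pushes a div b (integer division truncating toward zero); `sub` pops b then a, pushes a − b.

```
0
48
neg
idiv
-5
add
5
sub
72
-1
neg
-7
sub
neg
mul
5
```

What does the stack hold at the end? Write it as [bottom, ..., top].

0     [0]
48    [0, 48]
neg   [0, -48]
idiv  [0]
-5    [0, -5]
add   [-5]
5     [-5, 5]
sub   [-10]
72    [-10, 72]
-1    [-10, 72, -1]
neg   [-10, 72, 1]
-7    [-10, 72, 1, -7]
sub   [-10, 72, 8]
neg   [-10, 72, -8]
mul   [-10, -576]
5     [-10, -576, 5]

[-10, -576, 5]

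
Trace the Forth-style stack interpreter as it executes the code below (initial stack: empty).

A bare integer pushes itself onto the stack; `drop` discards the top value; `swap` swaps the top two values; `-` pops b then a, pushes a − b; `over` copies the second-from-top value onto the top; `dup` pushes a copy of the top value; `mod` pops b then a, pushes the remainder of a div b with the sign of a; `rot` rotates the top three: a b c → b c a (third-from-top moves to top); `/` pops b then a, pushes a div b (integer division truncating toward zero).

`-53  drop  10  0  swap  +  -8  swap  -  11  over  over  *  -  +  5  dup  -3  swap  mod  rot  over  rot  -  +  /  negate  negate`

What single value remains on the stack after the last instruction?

0

-53    -> [-53]
drop   -> []
10     -> [10]
0      -> [10, 0]
swap   -> [0, 10]
+      -> [10]
-8     -> [10, -8]
swap   -> [-8, 10]
-      -> [-18]
11     -> [-18, 11]
over   -> [-18, 11, -18]
over   -> [-18, 11, -18, 11]
*      -> [-18, 11, -198]
-      -> [-18, 209]
+      -> [191]
5      -> [191, 5]
dup    -> [191, 5, 5]
-3     -> [191, 5, 5, -3]
swap   -> [191, 5, -3, 5]
mod    -> [191, 5, -3]
rot    -> [5, -3, 191]
over   -> [5, -3, 191, -3]
rot    -> [5, 191, -3, -3]
-      -> [5, 191, 0]
+      -> [5, 191]
/      -> [0]
negate -> [0]
negate -> [0]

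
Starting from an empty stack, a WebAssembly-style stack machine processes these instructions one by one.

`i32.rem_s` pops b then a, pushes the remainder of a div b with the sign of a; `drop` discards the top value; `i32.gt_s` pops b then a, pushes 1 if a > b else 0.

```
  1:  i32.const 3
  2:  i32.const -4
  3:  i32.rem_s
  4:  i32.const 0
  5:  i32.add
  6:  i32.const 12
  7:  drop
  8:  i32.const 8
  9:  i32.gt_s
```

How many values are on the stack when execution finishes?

i32.const 3   3
i32.const -4  3 -4
i32.rem_s     3
i32.const 0   3 0
i32.add       3
i32.const 12  3 12
drop          3
i32.const 8   3 8
i32.gt_s      0

1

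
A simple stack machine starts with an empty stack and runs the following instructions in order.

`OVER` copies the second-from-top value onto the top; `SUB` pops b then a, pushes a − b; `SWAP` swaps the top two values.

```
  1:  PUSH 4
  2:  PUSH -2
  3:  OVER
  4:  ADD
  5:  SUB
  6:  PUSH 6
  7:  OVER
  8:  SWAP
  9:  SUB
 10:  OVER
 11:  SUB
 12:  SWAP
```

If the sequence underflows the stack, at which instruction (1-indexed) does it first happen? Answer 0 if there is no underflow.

0

PUSH 4   4
PUSH -2  4 -2
OVER     4 -2 4
ADD      4 2
SUB      2
PUSH 6   2 6
OVER     2 6 2
SWAP     2 2 6
SUB      2 -4
OVER     2 -4 2
SUB      2 -6
SWAP     -6 2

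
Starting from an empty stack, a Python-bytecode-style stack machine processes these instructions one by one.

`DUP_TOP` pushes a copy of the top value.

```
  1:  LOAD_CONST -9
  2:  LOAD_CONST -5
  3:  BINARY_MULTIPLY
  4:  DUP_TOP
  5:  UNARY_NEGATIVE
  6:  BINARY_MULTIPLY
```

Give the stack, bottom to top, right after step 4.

[45, 45]

LOAD_CONST -9    -9
LOAD_CONST -5    -9 -5
BINARY_MULTIPLY  45
DUP_TOP          45 45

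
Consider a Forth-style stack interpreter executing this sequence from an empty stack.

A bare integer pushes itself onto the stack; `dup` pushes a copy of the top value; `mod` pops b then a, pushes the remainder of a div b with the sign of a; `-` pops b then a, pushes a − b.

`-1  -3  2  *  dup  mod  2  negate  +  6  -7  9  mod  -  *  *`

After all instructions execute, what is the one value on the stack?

-1     -> -1
-3     -> -1 -3
2      -> -1 -3 2
*      -> -1 -6
dup    -> -1 -6 -6
mod    -> -1 0
2      -> -1 0 2
negate -> -1 0 -2
+      -> -1 -2
6      -> -1 -2 6
-7     -> -1 -2 6 -7
9      -> -1 -2 6 -7 9
mod    -> -1 -2 6 -7
-      -> -1 -2 13
*      -> -1 -26
*      -> 26

26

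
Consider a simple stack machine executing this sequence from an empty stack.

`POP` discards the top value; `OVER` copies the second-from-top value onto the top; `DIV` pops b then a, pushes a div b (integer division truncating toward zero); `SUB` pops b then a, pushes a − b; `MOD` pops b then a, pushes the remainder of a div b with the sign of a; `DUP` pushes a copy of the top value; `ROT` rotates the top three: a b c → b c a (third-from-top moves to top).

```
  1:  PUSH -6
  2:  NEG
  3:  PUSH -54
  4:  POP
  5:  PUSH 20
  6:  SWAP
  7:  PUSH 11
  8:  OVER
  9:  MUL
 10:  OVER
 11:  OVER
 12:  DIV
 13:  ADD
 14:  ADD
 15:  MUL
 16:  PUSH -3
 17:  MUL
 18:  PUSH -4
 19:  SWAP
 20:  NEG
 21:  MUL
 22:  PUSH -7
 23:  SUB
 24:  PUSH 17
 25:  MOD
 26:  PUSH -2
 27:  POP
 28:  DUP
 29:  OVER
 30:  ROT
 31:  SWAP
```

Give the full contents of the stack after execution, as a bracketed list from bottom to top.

[-1, -1, -1]

PUSH -6   [-6]
NEG       [6]
PUSH -54  [6, -54]
POP       [6]
PUSH 20   [6, 20]
SWAP      [20, 6]
PUSH 11   [20, 6, 11]
OVER      [20, 6, 11, 6]
MUL       [20, 6, 66]
OVER      [20, 6, 66, 6]
OVER      [20, 6, 66, 6, 66]
DIV       [20, 6, 66, 0]
ADD       [20, 6, 66]
ADD       [20, 72]
MUL       [1440]
PUSH -3   [1440, -3]
MUL       [-4320]
PUSH -4   [-4320, -4]
SWAP      [-4, -4320]
NEG       [-4, 4320]
MUL       [-17280]
PUSH -7   [-17280, -7]
SUB       [-17273]
PUSH 17   [-17273, 17]
MOD       [-1]
PUSH -2   [-1, -2]
POP       [-1]
DUP       [-1, -1]
OVER      [-1, -1, -1]
ROT       [-1, -1, -1]
SWAP      [-1, -1, -1]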